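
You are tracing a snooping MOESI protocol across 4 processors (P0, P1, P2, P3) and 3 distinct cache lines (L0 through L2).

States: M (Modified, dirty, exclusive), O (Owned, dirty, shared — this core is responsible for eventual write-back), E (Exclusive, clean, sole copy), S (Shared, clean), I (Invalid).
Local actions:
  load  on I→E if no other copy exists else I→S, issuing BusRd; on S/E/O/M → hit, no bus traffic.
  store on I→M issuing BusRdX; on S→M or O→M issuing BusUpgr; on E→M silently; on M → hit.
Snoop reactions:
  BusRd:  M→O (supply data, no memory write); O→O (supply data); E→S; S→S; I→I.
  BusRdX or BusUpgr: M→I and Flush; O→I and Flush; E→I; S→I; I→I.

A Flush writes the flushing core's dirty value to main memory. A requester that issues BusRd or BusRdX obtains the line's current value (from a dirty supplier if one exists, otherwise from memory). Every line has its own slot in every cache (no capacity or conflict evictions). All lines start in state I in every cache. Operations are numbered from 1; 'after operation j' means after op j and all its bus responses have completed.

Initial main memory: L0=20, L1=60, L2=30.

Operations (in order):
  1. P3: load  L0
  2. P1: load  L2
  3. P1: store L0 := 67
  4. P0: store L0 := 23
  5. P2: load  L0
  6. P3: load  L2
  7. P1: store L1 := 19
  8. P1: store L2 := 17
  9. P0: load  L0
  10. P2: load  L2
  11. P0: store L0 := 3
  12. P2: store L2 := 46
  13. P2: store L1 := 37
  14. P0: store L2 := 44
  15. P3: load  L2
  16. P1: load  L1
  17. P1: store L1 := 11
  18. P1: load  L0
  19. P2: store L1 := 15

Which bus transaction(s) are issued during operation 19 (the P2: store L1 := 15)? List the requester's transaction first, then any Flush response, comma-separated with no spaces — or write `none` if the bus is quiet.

step 1: P3: load  L0  ⟶  IIIE  (L0)  txn=BusRd  M[L0]=20
step 2: P1: load  L2  ⟶  IEII  (L2)  txn=BusRd  M[L2]=30
step 3: P1: store L0 := 67  ⟶  IMII  (L0)  txn=BusRdX  M[L0]=20
step 4: P0: store L0 := 23  ⟶  MIII  (L0)  txn=BusRdX+Flush  M[L0]=67
step 5: P2: load  L0  ⟶  OISI  (L0)  txn=BusRd  M[L0]=67
step 6: P3: load  L2  ⟶  ISIS  (L2)  txn=BusRd  M[L2]=30
step 7: P1: store L1 := 19  ⟶  IMII  (L1)  txn=BusRdX  M[L1]=60
step 8: P1: store L2 := 17  ⟶  IMII  (L2)  txn=BusUpgr  M[L2]=30
step 9: P0: load  L0  ⟶  OISI  (L0)  txn=∅  M[L0]=67
step 10: P2: load  L2  ⟶  IOSI  (L2)  txn=BusRd  M[L2]=30
step 11: P0: store L0 := 3  ⟶  MIII  (L0)  txn=BusUpgr  M[L0]=67
step 12: P2: store L2 := 46  ⟶  IIMI  (L2)  txn=BusUpgr+Flush  M[L2]=17
step 13: P2: store L1 := 37  ⟶  IIMI  (L1)  txn=BusRdX+Flush  M[L1]=19
step 14: P0: store L2 := 44  ⟶  MIII  (L2)  txn=BusRdX+Flush  M[L2]=46
step 15: P3: load  L2  ⟶  OIIS  (L2)  txn=BusRd  M[L2]=46
step 16: P1: load  L1  ⟶  ISOI  (L1)  txn=BusRd  M[L1]=19
step 17: P1: store L1 := 11  ⟶  IMII  (L1)  txn=BusUpgr+Flush  M[L1]=37
step 18: P1: load  L0  ⟶  OSII  (L0)  txn=BusRd  M[L0]=67
step 19: P2: store L1 := 15  ⟶  IIMI  (L1)  txn=BusRdX+Flush  M[L1]=11

bus = BusRdX,Flush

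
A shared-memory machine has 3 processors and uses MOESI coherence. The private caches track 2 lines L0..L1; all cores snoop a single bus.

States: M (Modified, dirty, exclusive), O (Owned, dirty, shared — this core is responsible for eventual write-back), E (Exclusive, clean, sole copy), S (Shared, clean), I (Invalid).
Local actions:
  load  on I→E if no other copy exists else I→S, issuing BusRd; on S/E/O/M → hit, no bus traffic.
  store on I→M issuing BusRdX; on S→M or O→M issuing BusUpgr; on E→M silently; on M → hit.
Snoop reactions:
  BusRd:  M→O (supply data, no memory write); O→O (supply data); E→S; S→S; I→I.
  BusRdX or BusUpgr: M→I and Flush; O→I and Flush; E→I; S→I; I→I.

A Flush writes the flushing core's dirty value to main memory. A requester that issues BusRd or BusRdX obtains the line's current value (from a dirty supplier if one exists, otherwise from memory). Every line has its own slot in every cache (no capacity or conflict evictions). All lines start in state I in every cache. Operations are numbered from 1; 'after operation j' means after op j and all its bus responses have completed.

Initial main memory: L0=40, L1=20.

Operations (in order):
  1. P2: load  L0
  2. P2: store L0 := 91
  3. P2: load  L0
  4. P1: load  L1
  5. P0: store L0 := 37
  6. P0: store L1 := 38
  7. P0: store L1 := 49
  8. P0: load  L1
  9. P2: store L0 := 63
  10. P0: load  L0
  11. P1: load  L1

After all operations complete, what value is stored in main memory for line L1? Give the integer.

step 1: P2: load  L0  ⟶  IIE  (L0)  txn=BusRd  M[L0]=40
step 2: P2: store L0 := 91  ⟶  IIM  (L0)  txn=∅  M[L0]=40
step 3: P2: load  L0  ⟶  IIM  (L0)  txn=∅  M[L0]=40
step 4: P1: load  L1  ⟶  IEI  (L1)  txn=BusRd  M[L1]=20
step 5: P0: store L0 := 37  ⟶  MII  (L0)  txn=BusRdX+Flush  M[L0]=91
step 6: P0: store L1 := 38  ⟶  MII  (L1)  txn=BusRdX  M[L1]=20
step 7: P0: store L1 := 49  ⟶  MII  (L1)  txn=∅  M[L1]=20
step 8: P0: load  L1  ⟶  MII  (L1)  txn=∅  M[L1]=20
step 9: P2: store L0 := 63  ⟶  IIM  (L0)  txn=BusRdX+Flush  M[L0]=37
step 10: P0: load  L0  ⟶  SIO  (L0)  txn=BusRd  M[L0]=37
step 11: P1: load  L1  ⟶  OSI  (L1)  txn=BusRd  M[L1]=20

memory[L1] = 20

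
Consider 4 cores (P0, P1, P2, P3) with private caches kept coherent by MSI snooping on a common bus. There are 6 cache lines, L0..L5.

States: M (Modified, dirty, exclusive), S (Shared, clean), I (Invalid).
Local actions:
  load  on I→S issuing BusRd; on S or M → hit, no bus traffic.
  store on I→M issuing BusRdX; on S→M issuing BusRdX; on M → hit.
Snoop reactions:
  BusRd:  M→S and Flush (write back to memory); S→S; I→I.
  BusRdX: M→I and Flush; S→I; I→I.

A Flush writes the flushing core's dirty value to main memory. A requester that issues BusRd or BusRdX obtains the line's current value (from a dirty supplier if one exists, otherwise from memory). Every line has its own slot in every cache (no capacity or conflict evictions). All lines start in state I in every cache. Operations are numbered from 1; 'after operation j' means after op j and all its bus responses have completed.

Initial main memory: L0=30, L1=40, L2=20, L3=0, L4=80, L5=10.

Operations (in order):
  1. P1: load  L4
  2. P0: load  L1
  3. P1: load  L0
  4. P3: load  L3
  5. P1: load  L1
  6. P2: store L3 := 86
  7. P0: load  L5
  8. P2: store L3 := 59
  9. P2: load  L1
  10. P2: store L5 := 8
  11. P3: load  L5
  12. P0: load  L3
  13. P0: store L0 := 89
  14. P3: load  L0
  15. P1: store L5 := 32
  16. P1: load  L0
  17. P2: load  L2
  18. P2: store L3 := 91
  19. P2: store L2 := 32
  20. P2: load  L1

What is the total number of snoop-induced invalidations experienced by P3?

invalidations = 2

[1] P1: load  L4 | P0:I, P1:S(80), P2:I, P3:I | bus: BusRd
[2] P0: load  L1 | P0:S(40), P1:I, P2:I, P3:I | bus: BusRd
[3] P1: load  L0 | P0:I, P1:S(30), P2:I, P3:I | bus: BusRd
[4] P3: load  L3 | P0:I, P1:I, P2:I, P3:S(0) | bus: BusRd
[5] P1: load  L1 | P0:S(40), P1:S(40), P2:I, P3:I | bus: BusRd
[6] P2: store L3 := 86 | P0:I, P1:I, P2:M(86), P3:I | bus: BusRdX
[7] P0: load  L5 | P0:S(10), P1:I, P2:I, P3:I | bus: BusRd
[8] P2: store L3 := 59 | P0:I, P1:I, P2:M(59), P3:I | bus: none
[9] P2: load  L1 | P0:S(40), P1:S(40), P2:S(40), P3:I | bus: BusRd
[10] P2: store L5 := 8 | P0:I, P1:I, P2:M(8), P3:I | bus: BusRdX
[11] P3: load  L5 | P0:I, P1:I, P2:S(8), P3:S(8) | bus: BusRd,Flush
[12] P0: load  L3 | P0:S(59), P1:I, P2:S(59), P3:I | bus: BusRd,Flush
[13] P0: store L0 := 89 | P0:M(89), P1:I, P2:I, P3:I | bus: BusRdX
[14] P3: load  L0 | P0:S(89), P1:I, P2:I, P3:S(89) | bus: BusRd,Flush
[15] P1: store L5 := 32 | P0:I, P1:M(32), P2:I, P3:I | bus: BusRdX
[16] P1: load  L0 | P0:S(89), P1:S(89), P2:I, P3:S(89) | bus: BusRd
[17] P2: load  L2 | P0:I, P1:I, P2:S(20), P3:I | bus: BusRd
[18] P2: store L3 := 91 | P0:I, P1:I, P2:M(91), P3:I | bus: BusRdX
[19] P2: store L2 := 32 | P0:I, P1:I, P2:M(32), P3:I | bus: BusRdX
[20] P2: load  L1 | P0:S(40), P1:S(40), P2:S(40), P3:I | bus: none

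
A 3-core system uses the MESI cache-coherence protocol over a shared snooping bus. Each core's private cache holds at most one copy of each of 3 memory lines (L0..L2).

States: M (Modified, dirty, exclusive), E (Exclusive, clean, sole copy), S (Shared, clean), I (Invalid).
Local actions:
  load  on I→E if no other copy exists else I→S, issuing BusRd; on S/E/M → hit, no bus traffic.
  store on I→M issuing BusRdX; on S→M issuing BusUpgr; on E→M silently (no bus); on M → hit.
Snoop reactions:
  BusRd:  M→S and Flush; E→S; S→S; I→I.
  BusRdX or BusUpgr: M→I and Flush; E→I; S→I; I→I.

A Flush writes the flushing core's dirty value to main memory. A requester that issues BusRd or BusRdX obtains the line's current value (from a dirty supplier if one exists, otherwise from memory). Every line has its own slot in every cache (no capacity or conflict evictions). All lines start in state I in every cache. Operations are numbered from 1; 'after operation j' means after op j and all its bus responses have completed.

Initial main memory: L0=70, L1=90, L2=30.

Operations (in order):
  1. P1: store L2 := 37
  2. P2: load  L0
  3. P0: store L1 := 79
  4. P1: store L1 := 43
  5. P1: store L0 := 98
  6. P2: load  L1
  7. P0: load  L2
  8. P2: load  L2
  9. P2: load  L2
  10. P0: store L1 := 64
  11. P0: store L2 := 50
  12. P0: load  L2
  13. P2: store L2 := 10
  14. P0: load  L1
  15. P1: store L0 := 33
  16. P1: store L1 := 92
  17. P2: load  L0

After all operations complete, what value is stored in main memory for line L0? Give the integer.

memory[L0] = 33

1. P1: store L2 := 37  bus=[BusRdX]  L2: P0=I P1=M P2=I  mem[L2]=30
2. P2: load  L0  bus=[BusRd]  L0: P0=I P1=I P2=E  mem[L0]=70
3. P0: store L1 := 79  bus=[BusRdX]  L1: P0=M P1=I P2=I  mem[L1]=90
4. P1: store L1 := 43  bus=[BusRdX,Flush]  L1: P0=I P1=M P2=I  mem[L1]=79
5. P1: store L0 := 98  bus=[BusRdX]  L0: P0=I P1=M P2=I  mem[L0]=70
6. P2: load  L1  bus=[BusRd,Flush]  L1: P0=I P1=S P2=S  mem[L1]=43
7. P0: load  L2  bus=[BusRd,Flush]  L2: P0=S P1=S P2=I  mem[L2]=37
8. P2: load  L2  bus=[BusRd]  L2: P0=S P1=S P2=S  mem[L2]=37
9. P2: load  L2  bus=[-]  L2: P0=S P1=S P2=S  mem[L2]=37
10. P0: store L1 := 64  bus=[BusRdX]  L1: P0=M P1=I P2=I  mem[L1]=43
11. P0: store L2 := 50  bus=[BusUpgr]  L2: P0=M P1=I P2=I  mem[L2]=37
12. P0: load  L2  bus=[-]  L2: P0=M P1=I P2=I  mem[L2]=37
13. P2: store L2 := 10  bus=[BusRdX,Flush]  L2: P0=I P1=I P2=M  mem[L2]=50
14. P0: load  L1  bus=[-]  L1: P0=M P1=I P2=I  mem[L1]=43
15. P1: store L0 := 33  bus=[-]  L0: P0=I P1=M P2=I  mem[L0]=70
16. P1: store L1 := 92  bus=[BusRdX,Flush]  L1: P0=I P1=M P2=I  mem[L1]=64
17. P2: load  L0  bus=[BusRd,Flush]  L0: P0=I P1=S P2=S  mem[L0]=33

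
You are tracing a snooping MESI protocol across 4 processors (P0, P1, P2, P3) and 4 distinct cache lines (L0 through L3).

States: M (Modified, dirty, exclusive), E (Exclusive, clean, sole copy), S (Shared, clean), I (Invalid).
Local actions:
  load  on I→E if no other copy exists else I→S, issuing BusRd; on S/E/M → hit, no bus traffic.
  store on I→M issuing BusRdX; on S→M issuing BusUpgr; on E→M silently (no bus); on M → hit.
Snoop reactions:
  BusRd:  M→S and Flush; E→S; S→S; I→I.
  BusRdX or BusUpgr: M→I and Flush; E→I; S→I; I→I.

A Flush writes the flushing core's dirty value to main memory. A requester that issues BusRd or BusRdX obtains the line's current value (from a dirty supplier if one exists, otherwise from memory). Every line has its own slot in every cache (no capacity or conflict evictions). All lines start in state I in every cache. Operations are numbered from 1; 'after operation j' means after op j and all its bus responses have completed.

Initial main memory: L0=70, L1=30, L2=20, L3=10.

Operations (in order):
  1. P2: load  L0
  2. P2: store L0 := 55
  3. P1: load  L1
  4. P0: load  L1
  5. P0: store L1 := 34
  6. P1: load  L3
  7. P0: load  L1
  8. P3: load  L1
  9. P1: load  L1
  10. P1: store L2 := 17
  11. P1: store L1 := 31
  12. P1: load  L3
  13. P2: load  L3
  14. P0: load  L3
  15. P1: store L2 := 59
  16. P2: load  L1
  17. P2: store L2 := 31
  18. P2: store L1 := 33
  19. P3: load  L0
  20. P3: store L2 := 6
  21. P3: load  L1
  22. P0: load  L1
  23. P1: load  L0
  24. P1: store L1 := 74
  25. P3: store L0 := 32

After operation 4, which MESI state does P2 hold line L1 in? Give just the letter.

step 1: P2: load  L0  ⟶  IIEI  (L0)  txn=BusRd  M[L0]=70
step 2: P2: store L0 := 55  ⟶  IIMI  (L0)  txn=∅  M[L0]=70
step 3: P1: load  L1  ⟶  IEII  (L1)  txn=BusRd  M[L1]=30
step 4: P0: load  L1  ⟶  SSII  (L1)  txn=BusRd  M[L1]=30
step 5: P0: store L1 := 34  ⟶  MIII  (L1)  txn=BusUpgr  M[L1]=30
step 6: P1: load  L3  ⟶  IEII  (L3)  txn=BusRd  M[L3]=10
step 7: P0: load  L1  ⟶  MIII  (L1)  txn=∅  M[L1]=30
step 8: P3: load  L1  ⟶  SIIS  (L1)  txn=BusRd+Flush  M[L1]=34
step 9: P1: load  L1  ⟶  SSIS  (L1)  txn=BusRd  M[L1]=34
step 10: P1: store L2 := 17  ⟶  IMII  (L2)  txn=BusRdX  M[L2]=20
step 11: P1: store L1 := 31  ⟶  IMII  (L1)  txn=BusUpgr  M[L1]=34
step 12: P1: load  L3  ⟶  IEII  (L3)  txn=∅  M[L3]=10
step 13: P2: load  L3  ⟶  ISSI  (L3)  txn=BusRd  M[L3]=10
step 14: P0: load  L3  ⟶  SSSI  (L3)  txn=BusRd  M[L3]=10
step 15: P1: store L2 := 59  ⟶  IMII  (L2)  txn=∅  M[L2]=20
step 16: P2: load  L1  ⟶  ISSI  (L1)  txn=BusRd+Flush  M[L1]=31
step 17: P2: store L2 := 31  ⟶  IIMI  (L2)  txn=BusRdX+Flush  M[L2]=59
step 18: P2: store L1 := 33  ⟶  IIMI  (L1)  txn=BusUpgr  M[L1]=31
step 19: P3: load  L0  ⟶  IISS  (L0)  txn=BusRd+Flush  M[L0]=55
step 20: P3: store L2 := 6  ⟶  IIIM  (L2)  txn=BusRdX+Flush  M[L2]=31
step 21: P3: load  L1  ⟶  IISS  (L1)  txn=BusRd+Flush  M[L1]=33
step 22: P0: load  L1  ⟶  SISS  (L1)  txn=BusRd  M[L1]=33
step 23: P1: load  L0  ⟶  ISSS  (L0)  txn=BusRd  M[L0]=55
step 24: P1: store L1 := 74  ⟶  IMII  (L1)  txn=BusRdX  M[L1]=33
step 25: P3: store L0 := 32  ⟶  IIIM  (L0)  txn=BusUpgr  M[L0]=55

state = I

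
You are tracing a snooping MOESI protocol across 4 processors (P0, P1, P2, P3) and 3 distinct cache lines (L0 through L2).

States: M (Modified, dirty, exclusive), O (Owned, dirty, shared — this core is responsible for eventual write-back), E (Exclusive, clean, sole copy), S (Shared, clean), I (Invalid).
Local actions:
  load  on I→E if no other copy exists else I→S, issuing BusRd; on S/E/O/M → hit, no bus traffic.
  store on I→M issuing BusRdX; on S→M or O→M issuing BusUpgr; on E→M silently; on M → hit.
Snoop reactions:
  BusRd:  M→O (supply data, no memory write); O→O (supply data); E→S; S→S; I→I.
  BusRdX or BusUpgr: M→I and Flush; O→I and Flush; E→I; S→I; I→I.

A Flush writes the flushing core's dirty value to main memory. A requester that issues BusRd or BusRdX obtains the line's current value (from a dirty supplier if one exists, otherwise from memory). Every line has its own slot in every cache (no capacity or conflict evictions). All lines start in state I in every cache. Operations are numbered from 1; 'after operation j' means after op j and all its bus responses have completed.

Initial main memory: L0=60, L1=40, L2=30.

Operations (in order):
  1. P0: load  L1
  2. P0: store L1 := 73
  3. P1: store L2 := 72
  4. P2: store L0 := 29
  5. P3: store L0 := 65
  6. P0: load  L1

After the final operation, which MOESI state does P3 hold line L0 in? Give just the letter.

[1] P0: load  L1 | P0:E(40), P1:I, P2:I, P3:I | bus: BusRd
[2] P0: store L1 := 73 | P0:M(73), P1:I, P2:I, P3:I | bus: none
[3] P1: store L2 := 72 | P0:I, P1:M(72), P2:I, P3:I | bus: BusRdX
[4] P2: store L0 := 29 | P0:I, P1:I, P2:M(29), P3:I | bus: BusRdX
[5] P3: store L0 := 65 | P0:I, P1:I, P2:I, P3:M(65) | bus: BusRdX,Flush
[6] P0: load  L1 | P0:M(73), P1:I, P2:I, P3:I | bus: none

state = M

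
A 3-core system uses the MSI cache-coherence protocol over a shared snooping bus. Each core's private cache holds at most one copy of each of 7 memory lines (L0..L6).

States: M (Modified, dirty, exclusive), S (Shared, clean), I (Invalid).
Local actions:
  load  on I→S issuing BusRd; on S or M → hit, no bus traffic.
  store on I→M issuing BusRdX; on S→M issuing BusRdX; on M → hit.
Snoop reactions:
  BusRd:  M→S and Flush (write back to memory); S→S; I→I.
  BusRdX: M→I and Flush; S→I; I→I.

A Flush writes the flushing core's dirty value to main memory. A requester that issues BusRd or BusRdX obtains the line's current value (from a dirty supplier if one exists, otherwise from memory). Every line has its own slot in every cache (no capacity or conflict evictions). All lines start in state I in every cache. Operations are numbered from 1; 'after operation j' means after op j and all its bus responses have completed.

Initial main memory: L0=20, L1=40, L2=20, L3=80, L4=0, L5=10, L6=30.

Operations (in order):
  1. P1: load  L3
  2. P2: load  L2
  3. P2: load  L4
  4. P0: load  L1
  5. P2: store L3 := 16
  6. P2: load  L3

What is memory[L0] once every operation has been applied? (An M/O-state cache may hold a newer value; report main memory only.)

[1] P1: load  L3 | P0:I, P1:S(80), P2:I | bus: BusRd
[2] P2: load  L2 | P0:I, P1:I, P2:S(20) | bus: BusRd
[3] P2: load  L4 | P0:I, P1:I, P2:S(0) | bus: BusRd
[4] P0: load  L1 | P0:S(40), P1:I, P2:I | bus: BusRd
[5] P2: store L3 := 16 | P0:I, P1:I, P2:M(16) | bus: BusRdX
[6] P2: load  L3 | P0:I, P1:I, P2:M(16) | bus: none

memory[L0] = 20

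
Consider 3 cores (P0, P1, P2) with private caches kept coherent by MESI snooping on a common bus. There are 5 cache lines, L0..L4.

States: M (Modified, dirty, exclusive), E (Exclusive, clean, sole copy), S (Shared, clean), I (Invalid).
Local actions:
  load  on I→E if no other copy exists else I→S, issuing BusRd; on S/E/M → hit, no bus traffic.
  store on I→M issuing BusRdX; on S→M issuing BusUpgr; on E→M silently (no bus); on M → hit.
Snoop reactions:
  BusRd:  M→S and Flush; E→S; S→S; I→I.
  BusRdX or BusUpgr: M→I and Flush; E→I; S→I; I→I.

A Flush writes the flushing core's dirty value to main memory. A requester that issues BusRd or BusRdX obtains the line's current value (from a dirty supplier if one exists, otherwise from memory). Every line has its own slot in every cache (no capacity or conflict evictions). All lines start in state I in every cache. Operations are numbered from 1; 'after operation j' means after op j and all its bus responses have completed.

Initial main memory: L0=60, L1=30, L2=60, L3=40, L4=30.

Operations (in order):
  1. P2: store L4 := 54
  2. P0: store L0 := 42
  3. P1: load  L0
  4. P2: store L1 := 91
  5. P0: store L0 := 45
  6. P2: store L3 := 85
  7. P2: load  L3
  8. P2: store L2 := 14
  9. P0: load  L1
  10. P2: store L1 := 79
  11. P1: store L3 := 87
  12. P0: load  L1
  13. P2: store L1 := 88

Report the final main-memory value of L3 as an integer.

memory[L3] = 85

[1] P2: store L4 := 54 | P0:I, P1:I, P2:M(54) | bus: BusRdX
[2] P0: store L0 := 42 | P0:M(42), P1:I, P2:I | bus: BusRdX
[3] P1: load  L0 | P0:S(42), P1:S(42), P2:I | bus: BusRd,Flush
[4] P2: store L1 := 91 | P0:I, P1:I, P2:M(91) | bus: BusRdX
[5] P0: store L0 := 45 | P0:M(45), P1:I, P2:I | bus: BusUpgr
[6] P2: store L3 := 85 | P0:I, P1:I, P2:M(85) | bus: BusRdX
[7] P2: load  L3 | P0:I, P1:I, P2:M(85) | bus: none
[8] P2: store L2 := 14 | P0:I, P1:I, P2:M(14) | bus: BusRdX
[9] P0: load  L1 | P0:S(91), P1:I, P2:S(91) | bus: BusRd,Flush
[10] P2: store L1 := 79 | P0:I, P1:I, P2:M(79) | bus: BusUpgr
[11] P1: store L3 := 87 | P0:I, P1:M(87), P2:I | bus: BusRdX,Flush
[12] P0: load  L1 | P0:S(79), P1:I, P2:S(79) | bus: BusRd,Flush
[13] P2: store L1 := 88 | P0:I, P1:I, P2:M(88) | bus: BusUpgr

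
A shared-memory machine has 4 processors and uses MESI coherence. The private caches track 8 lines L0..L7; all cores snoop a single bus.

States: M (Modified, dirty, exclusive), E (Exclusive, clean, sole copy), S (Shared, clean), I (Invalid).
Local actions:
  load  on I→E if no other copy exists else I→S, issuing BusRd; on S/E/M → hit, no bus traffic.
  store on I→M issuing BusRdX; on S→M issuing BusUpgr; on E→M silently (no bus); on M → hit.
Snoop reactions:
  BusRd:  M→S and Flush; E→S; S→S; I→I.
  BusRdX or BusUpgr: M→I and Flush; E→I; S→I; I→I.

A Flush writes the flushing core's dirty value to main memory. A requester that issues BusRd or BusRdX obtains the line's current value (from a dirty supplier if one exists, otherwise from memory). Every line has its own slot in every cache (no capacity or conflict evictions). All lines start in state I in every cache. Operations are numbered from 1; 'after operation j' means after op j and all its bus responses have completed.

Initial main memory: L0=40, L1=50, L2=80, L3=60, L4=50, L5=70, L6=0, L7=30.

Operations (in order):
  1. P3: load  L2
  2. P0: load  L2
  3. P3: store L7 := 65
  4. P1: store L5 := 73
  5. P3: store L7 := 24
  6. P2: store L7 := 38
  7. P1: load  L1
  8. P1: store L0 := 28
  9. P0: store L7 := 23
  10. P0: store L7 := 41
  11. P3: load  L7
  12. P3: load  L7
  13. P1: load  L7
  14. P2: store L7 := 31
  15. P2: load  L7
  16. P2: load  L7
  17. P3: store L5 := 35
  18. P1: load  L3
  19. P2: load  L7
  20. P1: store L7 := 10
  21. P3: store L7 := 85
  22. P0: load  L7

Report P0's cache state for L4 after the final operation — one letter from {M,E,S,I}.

state = I

1. P3: load  L2  bus=[BusRd]  L2: P0=I P1=I P2=I P3=E  mem[L2]=80
2. P0: load  L2  bus=[BusRd]  L2: P0=S P1=I P2=I P3=S  mem[L2]=80
3. P3: store L7 := 65  bus=[BusRdX]  L7: P0=I P1=I P2=I P3=M  mem[L7]=30
4. P1: store L5 := 73  bus=[BusRdX]  L5: P0=I P1=M P2=I P3=I  mem[L5]=70
5. P3: store L7 := 24  bus=[-]  L7: P0=I P1=I P2=I P3=M  mem[L7]=30
6. P2: store L7 := 38  bus=[BusRdX,Flush]  L7: P0=I P1=I P2=M P3=I  mem[L7]=24
7. P1: load  L1  bus=[BusRd]  L1: P0=I P1=E P2=I P3=I  mem[L1]=50
8. P1: store L0 := 28  bus=[BusRdX]  L0: P0=I P1=M P2=I P3=I  mem[L0]=40
9. P0: store L7 := 23  bus=[BusRdX,Flush]  L7: P0=M P1=I P2=I P3=I  mem[L7]=38
10. P0: store L7 := 41  bus=[-]  L7: P0=M P1=I P2=I P3=I  mem[L7]=38
11. P3: load  L7  bus=[BusRd,Flush]  L7: P0=S P1=I P2=I P3=S  mem[L7]=41
12. P3: load  L7  bus=[-]  L7: P0=S P1=I P2=I P3=S  mem[L7]=41
13. P1: load  L7  bus=[BusRd]  L7: P0=S P1=S P2=I P3=S  mem[L7]=41
14. P2: store L7 := 31  bus=[BusRdX]  L7: P0=I P1=I P2=M P3=I  mem[L7]=41
15. P2: load  L7  bus=[-]  L7: P0=I P1=I P2=M P3=I  mem[L7]=41
16. P2: load  L7  bus=[-]  L7: P0=I P1=I P2=M P3=I  mem[L7]=41
17. P3: store L5 := 35  bus=[BusRdX,Flush]  L5: P0=I P1=I P2=I P3=M  mem[L5]=73
18. P1: load  L3  bus=[BusRd]  L3: P0=I P1=E P2=I P3=I  mem[L3]=60
19. P2: load  L7  bus=[-]  L7: P0=I P1=I P2=M P3=I  mem[L7]=41
20. P1: store L7 := 10  bus=[BusRdX,Flush]  L7: P0=I P1=M P2=I P3=I  mem[L7]=31
21. P3: store L7 := 85  bus=[BusRdX,Flush]  L7: P0=I P1=I P2=I P3=M  mem[L7]=10
22. P0: load  L7  bus=[BusRd,Flush]  L7: P0=S P1=I P2=I P3=S  mem[L7]=85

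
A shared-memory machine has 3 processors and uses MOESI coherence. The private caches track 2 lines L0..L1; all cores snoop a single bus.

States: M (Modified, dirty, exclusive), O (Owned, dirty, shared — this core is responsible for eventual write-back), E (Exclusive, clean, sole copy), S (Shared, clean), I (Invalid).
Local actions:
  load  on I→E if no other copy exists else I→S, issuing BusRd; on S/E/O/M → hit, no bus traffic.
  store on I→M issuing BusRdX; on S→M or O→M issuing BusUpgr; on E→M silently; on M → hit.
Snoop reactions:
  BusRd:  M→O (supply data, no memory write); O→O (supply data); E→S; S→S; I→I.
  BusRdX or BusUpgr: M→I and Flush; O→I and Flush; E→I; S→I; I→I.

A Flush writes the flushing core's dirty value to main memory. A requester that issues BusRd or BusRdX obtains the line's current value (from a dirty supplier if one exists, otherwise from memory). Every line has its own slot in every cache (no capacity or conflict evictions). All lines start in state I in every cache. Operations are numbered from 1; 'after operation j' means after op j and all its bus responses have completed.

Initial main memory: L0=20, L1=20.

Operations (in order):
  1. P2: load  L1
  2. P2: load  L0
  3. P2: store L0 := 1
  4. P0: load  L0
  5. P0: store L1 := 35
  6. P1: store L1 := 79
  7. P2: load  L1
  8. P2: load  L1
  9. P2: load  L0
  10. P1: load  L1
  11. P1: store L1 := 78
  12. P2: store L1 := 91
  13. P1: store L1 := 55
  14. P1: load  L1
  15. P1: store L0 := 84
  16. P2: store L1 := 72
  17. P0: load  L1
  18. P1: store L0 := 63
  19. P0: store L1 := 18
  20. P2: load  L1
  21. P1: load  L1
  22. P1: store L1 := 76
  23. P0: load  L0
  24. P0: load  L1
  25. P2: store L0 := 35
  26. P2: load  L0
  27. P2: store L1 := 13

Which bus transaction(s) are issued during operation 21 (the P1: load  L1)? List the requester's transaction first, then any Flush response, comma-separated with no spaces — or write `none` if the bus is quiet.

bus = BusRd

1. P2: load  L1  bus=[BusRd]  L1: P0=I P1=I P2=E  mem[L1]=20
2. P2: load  L0  bus=[BusRd]  L0: P0=I P1=I P2=E  mem[L0]=20
3. P2: store L0 := 1  bus=[-]  L0: P0=I P1=I P2=M  mem[L0]=20
4. P0: load  L0  bus=[BusRd]  L0: P0=S P1=I P2=O  mem[L0]=20
5. P0: store L1 := 35  bus=[BusRdX]  L1: P0=M P1=I P2=I  mem[L1]=20
6. P1: store L1 := 79  bus=[BusRdX,Flush]  L1: P0=I P1=M P2=I  mem[L1]=35
7. P2: load  L1  bus=[BusRd]  L1: P0=I P1=O P2=S  mem[L1]=35
8. P2: load  L1  bus=[-]  L1: P0=I P1=O P2=S  mem[L1]=35
9. P2: load  L0  bus=[-]  L0: P0=S P1=I P2=O  mem[L0]=20
10. P1: load  L1  bus=[-]  L1: P0=I P1=O P2=S  mem[L1]=35
11. P1: store L1 := 78  bus=[BusUpgr]  L1: P0=I P1=M P2=I  mem[L1]=35
12. P2: store L1 := 91  bus=[BusRdX,Flush]  L1: P0=I P1=I P2=M  mem[L1]=78
13. P1: store L1 := 55  bus=[BusRdX,Flush]  L1: P0=I P1=M P2=I  mem[L1]=91
14. P1: load  L1  bus=[-]  L1: P0=I P1=M P2=I  mem[L1]=91
15. P1: store L0 := 84  bus=[BusRdX,Flush]  L0: P0=I P1=M P2=I  mem[L0]=1
16. P2: store L1 := 72  bus=[BusRdX,Flush]  L1: P0=I P1=I P2=M  mem[L1]=55
17. P0: load  L1  bus=[BusRd]  L1: P0=S P1=I P2=O  mem[L1]=55
18. P1: store L0 := 63  bus=[-]  L0: P0=I P1=M P2=I  mem[L0]=1
19. P0: store L1 := 18  bus=[BusUpgr,Flush]  L1: P0=M P1=I P2=I  mem[L1]=72
20. P2: load  L1  bus=[BusRd]  L1: P0=O P1=I P2=S  mem[L1]=72
21. P1: load  L1  bus=[BusRd]  L1: P0=O P1=S P2=S  mem[L1]=72
22. P1: store L1 := 76  bus=[BusUpgr,Flush]  L1: P0=I P1=M P2=I  mem[L1]=18
23. P0: load  L0  bus=[BusRd]  L0: P0=S P1=O P2=I  mem[L0]=1
24. P0: load  L1  bus=[BusRd]  L1: P0=S P1=O P2=I  mem[L1]=18
25. P2: store L0 := 35  bus=[BusRdX,Flush]  L0: P0=I P1=I P2=M  mem[L0]=63
26. P2: load  L0  bus=[-]  L0: P0=I P1=I P2=M  mem[L0]=63
27. P2: store L1 := 13  bus=[BusRdX,Flush]  L1: P0=I P1=I P2=M  mem[L1]=76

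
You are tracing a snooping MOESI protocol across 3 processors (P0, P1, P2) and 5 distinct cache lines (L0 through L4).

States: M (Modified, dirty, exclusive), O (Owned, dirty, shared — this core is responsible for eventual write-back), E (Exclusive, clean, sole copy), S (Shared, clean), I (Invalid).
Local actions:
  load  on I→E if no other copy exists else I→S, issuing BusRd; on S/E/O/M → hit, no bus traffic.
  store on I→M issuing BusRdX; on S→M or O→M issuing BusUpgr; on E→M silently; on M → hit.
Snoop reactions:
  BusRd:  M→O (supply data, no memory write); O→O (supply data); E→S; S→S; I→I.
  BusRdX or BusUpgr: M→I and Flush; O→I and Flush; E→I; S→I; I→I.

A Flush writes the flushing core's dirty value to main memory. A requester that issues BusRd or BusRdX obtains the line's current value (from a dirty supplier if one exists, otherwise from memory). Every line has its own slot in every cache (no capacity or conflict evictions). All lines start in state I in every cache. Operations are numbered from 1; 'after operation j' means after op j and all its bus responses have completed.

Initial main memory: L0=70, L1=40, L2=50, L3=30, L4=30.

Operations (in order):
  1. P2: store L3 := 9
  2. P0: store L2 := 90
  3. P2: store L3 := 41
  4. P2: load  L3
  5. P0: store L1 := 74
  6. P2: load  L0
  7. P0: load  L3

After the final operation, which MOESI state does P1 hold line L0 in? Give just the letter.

state = I

  op1 P2: store L3 := 9 → I/I/M on L3; bus BusRdX; mem=30
  op2 P0: store L2 := 90 → M/I/I on L2; bus BusRdX; mem=50
  op3 P2: store L3 := 41 → I/I/M on L3; bus (none); mem=30
  op4 P2: load  L3 → I/I/M on L3; bus (none); mem=30
  op5 P0: store L1 := 74 → M/I/I on L1; bus BusRdX; mem=40
  op6 P2: load  L0 → I/I/E on L0; bus BusRd; mem=70
  op7 P0: load  L3 → S/I/O on L3; bus BusRd; mem=30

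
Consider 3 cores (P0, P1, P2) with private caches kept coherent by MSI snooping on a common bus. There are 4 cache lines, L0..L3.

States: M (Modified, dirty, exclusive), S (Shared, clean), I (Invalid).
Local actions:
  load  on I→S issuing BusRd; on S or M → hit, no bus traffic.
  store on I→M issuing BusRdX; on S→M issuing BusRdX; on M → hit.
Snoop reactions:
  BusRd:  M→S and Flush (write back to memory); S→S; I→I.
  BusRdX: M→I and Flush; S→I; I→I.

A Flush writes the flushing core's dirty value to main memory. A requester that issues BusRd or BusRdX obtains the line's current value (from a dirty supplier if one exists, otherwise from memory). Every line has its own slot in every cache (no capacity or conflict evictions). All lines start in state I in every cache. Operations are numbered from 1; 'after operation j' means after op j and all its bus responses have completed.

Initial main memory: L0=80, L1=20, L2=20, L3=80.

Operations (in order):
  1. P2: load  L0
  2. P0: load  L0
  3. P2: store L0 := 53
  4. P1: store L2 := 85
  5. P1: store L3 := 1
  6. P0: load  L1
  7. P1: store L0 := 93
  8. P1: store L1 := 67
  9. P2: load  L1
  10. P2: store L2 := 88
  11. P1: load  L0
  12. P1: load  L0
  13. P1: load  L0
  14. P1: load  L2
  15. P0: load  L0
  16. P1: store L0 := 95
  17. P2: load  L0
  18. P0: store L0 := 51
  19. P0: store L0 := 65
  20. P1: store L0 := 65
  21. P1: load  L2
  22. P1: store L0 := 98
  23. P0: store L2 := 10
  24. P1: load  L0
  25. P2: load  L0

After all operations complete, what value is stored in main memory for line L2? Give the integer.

memory[L2] = 88

1. P2: load  L0  bus=[BusRd]  L0: P0=I P1=I P2=S  mem[L0]=80
2. P0: load  L0  bus=[BusRd]  L0: P0=S P1=I P2=S  mem[L0]=80
3. P2: store L0 := 53  bus=[BusRdX]  L0: P0=I P1=I P2=M  mem[L0]=80
4. P1: store L2 := 85  bus=[BusRdX]  L2: P0=I P1=M P2=I  mem[L2]=20
5. P1: store L3 := 1  bus=[BusRdX]  L3: P0=I P1=M P2=I  mem[L3]=80
6. P0: load  L1  bus=[BusRd]  L1: P0=S P1=I P2=I  mem[L1]=20
7. P1: store L0 := 93  bus=[BusRdX,Flush]  L0: P0=I P1=M P2=I  mem[L0]=53
8. P1: store L1 := 67  bus=[BusRdX]  L1: P0=I P1=M P2=I  mem[L1]=20
9. P2: load  L1  bus=[BusRd,Flush]  L1: P0=I P1=S P2=S  mem[L1]=67
10. P2: store L2 := 88  bus=[BusRdX,Flush]  L2: P0=I P1=I P2=M  mem[L2]=85
11. P1: load  L0  bus=[-]  L0: P0=I P1=M P2=I  mem[L0]=53
12. P1: load  L0  bus=[-]  L0: P0=I P1=M P2=I  mem[L0]=53
13. P1: load  L0  bus=[-]  L0: P0=I P1=M P2=I  mem[L0]=53
14. P1: load  L2  bus=[BusRd,Flush]  L2: P0=I P1=S P2=S  mem[L2]=88
15. P0: load  L0  bus=[BusRd,Flush]  L0: P0=S P1=S P2=I  mem[L0]=93
16. P1: store L0 := 95  bus=[BusRdX]  L0: P0=I P1=M P2=I  mem[L0]=93
17. P2: load  L0  bus=[BusRd,Flush]  L0: P0=I P1=S P2=S  mem[L0]=95
18. P0: store L0 := 51  bus=[BusRdX]  L0: P0=M P1=I P2=I  mem[L0]=95
19. P0: store L0 := 65  bus=[-]  L0: P0=M P1=I P2=I  mem[L0]=95
20. P1: store L0 := 65  bus=[BusRdX,Flush]  L0: P0=I P1=M P2=I  mem[L0]=65
21. P1: load  L2  bus=[-]  L2: P0=I P1=S P2=S  mem[L2]=88
22. P1: store L0 := 98  bus=[-]  L0: P0=I P1=M P2=I  mem[L0]=65
23. P0: store L2 := 10  bus=[BusRdX]  L2: P0=M P1=I P2=I  mem[L2]=88
24. P1: load  L0  bus=[-]  L0: P0=I P1=M P2=I  mem[L0]=65
25. P2: load  L0  bus=[BusRd,Flush]  L0: P0=I P1=S P2=S  mem[L0]=98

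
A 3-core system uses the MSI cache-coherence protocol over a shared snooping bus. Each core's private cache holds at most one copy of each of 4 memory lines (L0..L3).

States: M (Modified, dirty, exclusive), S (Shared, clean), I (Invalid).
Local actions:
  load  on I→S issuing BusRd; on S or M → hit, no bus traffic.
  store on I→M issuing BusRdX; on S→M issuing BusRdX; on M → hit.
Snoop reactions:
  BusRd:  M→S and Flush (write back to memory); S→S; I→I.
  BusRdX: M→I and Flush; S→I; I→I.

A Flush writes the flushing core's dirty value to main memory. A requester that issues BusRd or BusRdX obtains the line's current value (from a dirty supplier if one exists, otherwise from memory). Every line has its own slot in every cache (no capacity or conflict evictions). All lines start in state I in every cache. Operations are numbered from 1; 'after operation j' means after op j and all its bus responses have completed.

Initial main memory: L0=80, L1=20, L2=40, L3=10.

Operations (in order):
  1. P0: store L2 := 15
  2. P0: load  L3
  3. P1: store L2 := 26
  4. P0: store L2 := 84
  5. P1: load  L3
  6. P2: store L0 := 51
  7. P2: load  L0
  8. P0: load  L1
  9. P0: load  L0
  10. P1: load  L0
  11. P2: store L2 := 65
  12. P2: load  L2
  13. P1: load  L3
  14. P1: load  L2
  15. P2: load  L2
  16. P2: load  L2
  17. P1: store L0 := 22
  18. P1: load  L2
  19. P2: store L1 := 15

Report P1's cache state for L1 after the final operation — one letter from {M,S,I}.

state = I

  op1 P0: store L2 := 15 → M/I/I on L2; bus BusRdX; mem=40
  op2 P0: load  L3 → S/I/I on L3; bus BusRd; mem=10
  op3 P1: store L2 := 26 → I/M/I on L2; bus BusRdX Flush; mem=15
  op4 P0: store L2 := 84 → M/I/I on L2; bus BusRdX Flush; mem=26
  op5 P1: load  L3 → S/S/I on L3; bus BusRd; mem=10
  op6 P2: store L0 := 51 → I/I/M on L0; bus BusRdX; mem=80
  op7 P2: load  L0 → I/I/M on L0; bus (none); mem=80
  op8 P0: load  L1 → S/I/I on L1; bus BusRd; mem=20
  op9 P0: load  L0 → S/I/S on L0; bus BusRd Flush; mem=51
  op10 P1: load  L0 → S/S/S on L0; bus BusRd; mem=51
  op11 P2: store L2 := 65 → I/I/M on L2; bus BusRdX Flush; mem=84
  op12 P2: load  L2 → I/I/M on L2; bus (none); mem=84
  op13 P1: load  L3 → S/S/I on L3; bus (none); mem=10
  op14 P1: load  L2 → I/S/S on L2; bus BusRd Flush; mem=65
  op15 P2: load  L2 → I/S/S on L2; bus (none); mem=65
  op16 P2: load  L2 → I/S/S on L2; bus (none); mem=65
  op17 P1: store L0 := 22 → I/M/I on L0; bus BusRdX; mem=51
  op18 P1: load  L2 → I/S/S on L2; bus (none); mem=65
  op19 P2: store L1 := 15 → I/I/M on L1; bus BusRdX; mem=20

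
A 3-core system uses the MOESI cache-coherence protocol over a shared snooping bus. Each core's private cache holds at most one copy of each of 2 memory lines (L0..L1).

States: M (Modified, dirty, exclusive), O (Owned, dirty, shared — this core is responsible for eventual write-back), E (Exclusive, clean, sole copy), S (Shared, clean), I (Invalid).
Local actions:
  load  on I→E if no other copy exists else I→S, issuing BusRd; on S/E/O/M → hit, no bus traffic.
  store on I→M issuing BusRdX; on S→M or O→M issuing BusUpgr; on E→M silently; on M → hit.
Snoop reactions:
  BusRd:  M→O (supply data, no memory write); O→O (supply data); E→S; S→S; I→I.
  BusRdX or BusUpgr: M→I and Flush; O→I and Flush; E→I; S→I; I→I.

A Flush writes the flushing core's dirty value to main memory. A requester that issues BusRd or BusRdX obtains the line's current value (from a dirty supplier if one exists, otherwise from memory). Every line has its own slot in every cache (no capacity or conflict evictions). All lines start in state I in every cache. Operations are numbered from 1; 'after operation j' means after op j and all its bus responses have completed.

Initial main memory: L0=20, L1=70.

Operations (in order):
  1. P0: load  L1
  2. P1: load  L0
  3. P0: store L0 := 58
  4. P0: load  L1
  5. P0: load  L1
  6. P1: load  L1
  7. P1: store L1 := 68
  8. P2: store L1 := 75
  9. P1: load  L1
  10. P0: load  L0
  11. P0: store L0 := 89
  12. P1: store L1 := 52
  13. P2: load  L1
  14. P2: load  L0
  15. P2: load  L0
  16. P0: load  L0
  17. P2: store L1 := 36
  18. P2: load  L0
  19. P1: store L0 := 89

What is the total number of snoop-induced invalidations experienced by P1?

invalidations = 3

  op1 P0: load  L1 → E/I/I on L1; bus BusRd; mem=70
  op2 P1: load  L0 → I/E/I on L0; bus BusRd; mem=20
  op3 P0: store L0 := 58 → M/I/I on L0; bus BusRdX; mem=20
  op4 P0: load  L1 → E/I/I on L1; bus (none); mem=70
  op5 P0: load  L1 → E/I/I on L1; bus (none); mem=70
  op6 P1: load  L1 → S/S/I on L1; bus BusRd; mem=70
  op7 P1: store L1 := 68 → I/M/I on L1; bus BusUpgr; mem=70
  op8 P2: store L1 := 75 → I/I/M on L1; bus BusRdX Flush; mem=68
  op9 P1: load  L1 → I/S/O on L1; bus BusRd; mem=68
  op10 P0: load  L0 → M/I/I on L0; bus (none); mem=20
  op11 P0: store L0 := 89 → M/I/I on L0; bus (none); mem=20
  op12 P1: store L1 := 52 → I/M/I on L1; bus BusUpgr Flush; mem=75
  op13 P2: load  L1 → I/O/S on L1; bus BusRd; mem=75
  op14 P2: load  L0 → O/I/S on L0; bus BusRd; mem=20
  op15 P2: load  L0 → O/I/S on L0; bus (none); mem=20
  op16 P0: load  L0 → O/I/S on L0; bus (none); mem=20
  op17 P2: store L1 := 36 → I/I/M on L1; bus BusUpgr Flush; mem=52
  op18 P2: load  L0 → O/I/S on L0; bus (none); mem=20
  op19 P1: store L0 := 89 → I/M/I on L0; bus BusRdX Flush; mem=89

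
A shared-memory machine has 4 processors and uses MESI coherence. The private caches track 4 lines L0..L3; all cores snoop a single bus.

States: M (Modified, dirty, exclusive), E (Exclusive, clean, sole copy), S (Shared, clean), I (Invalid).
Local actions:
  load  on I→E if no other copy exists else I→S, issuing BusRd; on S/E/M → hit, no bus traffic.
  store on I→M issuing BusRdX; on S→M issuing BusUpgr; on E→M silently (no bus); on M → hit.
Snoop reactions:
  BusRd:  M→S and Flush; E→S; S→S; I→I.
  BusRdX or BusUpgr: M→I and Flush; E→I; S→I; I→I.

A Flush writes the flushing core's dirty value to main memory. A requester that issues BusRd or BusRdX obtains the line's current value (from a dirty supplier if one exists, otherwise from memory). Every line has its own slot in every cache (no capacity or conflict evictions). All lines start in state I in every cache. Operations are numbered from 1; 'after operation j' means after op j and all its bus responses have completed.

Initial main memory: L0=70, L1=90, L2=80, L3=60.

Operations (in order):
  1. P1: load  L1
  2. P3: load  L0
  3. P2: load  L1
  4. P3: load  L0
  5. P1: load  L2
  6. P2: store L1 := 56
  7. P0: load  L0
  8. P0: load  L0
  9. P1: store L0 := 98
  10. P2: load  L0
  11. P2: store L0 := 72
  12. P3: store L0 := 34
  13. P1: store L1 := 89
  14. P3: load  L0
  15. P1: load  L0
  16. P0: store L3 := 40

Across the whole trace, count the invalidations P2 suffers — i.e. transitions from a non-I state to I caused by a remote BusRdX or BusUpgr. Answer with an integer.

1. P1: load  L1  bus=[BusRd]  L1: P0=I P1=E P2=I P3=I  mem[L1]=90
2. P3: load  L0  bus=[BusRd]  L0: P0=I P1=I P2=I P3=E  mem[L0]=70
3. P2: load  L1  bus=[BusRd]  L1: P0=I P1=S P2=S P3=I  mem[L1]=90
4. P3: load  L0  bus=[-]  L0: P0=I P1=I P2=I P3=E  mem[L0]=70
5. P1: load  L2  bus=[BusRd]  L2: P0=I P1=E P2=I P3=I  mem[L2]=80
6. P2: store L1 := 56  bus=[BusUpgr]  L1: P0=I P1=I P2=M P3=I  mem[L1]=90
7. P0: load  L0  bus=[BusRd]  L0: P0=S P1=I P2=I P3=S  mem[L0]=70
8. P0: load  L0  bus=[-]  L0: P0=S P1=I P2=I P3=S  mem[L0]=70
9. P1: store L0 := 98  bus=[BusRdX]  L0: P0=I P1=M P2=I P3=I  mem[L0]=70
10. P2: load  L0  bus=[BusRd,Flush]  L0: P0=I P1=S P2=S P3=I  mem[L0]=98
11. P2: store L0 := 72  bus=[BusUpgr]  L0: P0=I P1=I P2=M P3=I  mem[L0]=98
12. P3: store L0 := 34  bus=[BusRdX,Flush]  L0: P0=I P1=I P2=I P3=M  mem[L0]=72
13. P1: store L1 := 89  bus=[BusRdX,Flush]  L1: P0=I P1=M P2=I P3=I  mem[L1]=56
14. P3: load  L0  bus=[-]  L0: P0=I P1=I P2=I P3=M  mem[L0]=72
15. P1: load  L0  bus=[BusRd,Flush]  L0: P0=I P1=S P2=I P3=S  mem[L0]=34
16. P0: store L3 := 40  bus=[BusRdX]  L3: P0=M P1=I P2=I P3=I  mem[L3]=60

invalidations = 2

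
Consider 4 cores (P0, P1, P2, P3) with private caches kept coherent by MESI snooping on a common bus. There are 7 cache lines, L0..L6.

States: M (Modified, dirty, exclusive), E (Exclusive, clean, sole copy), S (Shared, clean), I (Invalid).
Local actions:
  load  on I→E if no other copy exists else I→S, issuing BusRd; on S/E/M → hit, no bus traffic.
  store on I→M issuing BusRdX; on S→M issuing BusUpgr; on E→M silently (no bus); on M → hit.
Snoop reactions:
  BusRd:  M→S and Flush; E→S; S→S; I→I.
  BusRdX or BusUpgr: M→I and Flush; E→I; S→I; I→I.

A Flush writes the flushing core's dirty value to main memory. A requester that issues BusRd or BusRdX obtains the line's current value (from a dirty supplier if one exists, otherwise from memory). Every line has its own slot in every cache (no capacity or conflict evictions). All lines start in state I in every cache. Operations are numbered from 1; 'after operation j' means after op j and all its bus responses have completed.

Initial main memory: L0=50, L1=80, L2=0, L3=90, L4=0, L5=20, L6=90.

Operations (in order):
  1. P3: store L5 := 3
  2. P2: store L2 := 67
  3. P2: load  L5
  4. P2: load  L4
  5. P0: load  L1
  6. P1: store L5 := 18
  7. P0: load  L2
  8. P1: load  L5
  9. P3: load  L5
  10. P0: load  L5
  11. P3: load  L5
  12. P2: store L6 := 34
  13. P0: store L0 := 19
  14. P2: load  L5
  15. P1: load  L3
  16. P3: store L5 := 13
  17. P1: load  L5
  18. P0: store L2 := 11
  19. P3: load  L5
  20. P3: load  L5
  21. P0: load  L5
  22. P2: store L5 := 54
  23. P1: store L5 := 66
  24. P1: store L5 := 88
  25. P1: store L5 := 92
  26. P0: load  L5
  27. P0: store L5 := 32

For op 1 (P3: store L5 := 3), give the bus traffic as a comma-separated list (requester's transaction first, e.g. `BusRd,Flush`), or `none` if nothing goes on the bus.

bus = BusRdX

  op1 P3: store L5 := 3 → I/I/I/M on L5; bus BusRdX; mem=20
  op2 P2: store L2 := 67 → I/I/M/I on L2; bus BusRdX; mem=0
  op3 P2: load  L5 → I/I/S/S on L5; bus BusRd Flush; mem=3
  op4 P2: load  L4 → I/I/E/I on L4; bus BusRd; mem=0
  op5 P0: load  L1 → E/I/I/I on L1; bus BusRd; mem=80
  op6 P1: store L5 := 18 → I/M/I/I on L5; bus BusRdX; mem=3
  op7 P0: load  L2 → S/I/S/I on L2; bus BusRd Flush; mem=67
  op8 P1: load  L5 → I/M/I/I on L5; bus (none); mem=3
  op9 P3: load  L5 → I/S/I/S on L5; bus BusRd Flush; mem=18
  op10 P0: load  L5 → S/S/I/S on L5; bus BusRd; mem=18
  op11 P3: load  L5 → S/S/I/S on L5; bus (none); mem=18
  op12 P2: store L6 := 34 → I/I/M/I on L6; bus BusRdX; mem=90
  op13 P0: store L0 := 19 → M/I/I/I on L0; bus BusRdX; mem=50
  op14 P2: load  L5 → S/S/S/S on L5; bus BusRd; mem=18
  op15 P1: load  L3 → I/E/I/I on L3; bus BusRd; mem=90
  op16 P3: store L5 := 13 → I/I/I/M on L5; bus BusUpgr; mem=18
  op17 P1: load  L5 → I/S/I/S on L5; bus BusRd Flush; mem=13
  op18 P0: store L2 := 11 → M/I/I/I on L2; bus BusUpgr; mem=67
  op19 P3: load  L5 → I/S/I/S on L5; bus (none); mem=13
  op20 P3: load  L5 → I/S/I/S on L5; bus (none); mem=13
  op21 P0: load  L5 → S/S/I/S on L5; bus BusRd; mem=13
  op22 P2: store L5 := 54 → I/I/M/I on L5; bus BusRdX; mem=13
  op23 P1: store L5 := 66 → I/M/I/I on L5; bus BusRdX Flush; mem=54
  op24 P1: store L5 := 88 → I/M/I/I on L5; bus (none); mem=54
  op25 P1: store L5 := 92 → I/M/I/I on L5; bus (none); mem=54
  op26 P0: load  L5 → S/S/I/I on L5; bus BusRd Flush; mem=92
  op27 P0: store L5 := 32 → M/I/I/I on L5; bus BusUpgr; mem=92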